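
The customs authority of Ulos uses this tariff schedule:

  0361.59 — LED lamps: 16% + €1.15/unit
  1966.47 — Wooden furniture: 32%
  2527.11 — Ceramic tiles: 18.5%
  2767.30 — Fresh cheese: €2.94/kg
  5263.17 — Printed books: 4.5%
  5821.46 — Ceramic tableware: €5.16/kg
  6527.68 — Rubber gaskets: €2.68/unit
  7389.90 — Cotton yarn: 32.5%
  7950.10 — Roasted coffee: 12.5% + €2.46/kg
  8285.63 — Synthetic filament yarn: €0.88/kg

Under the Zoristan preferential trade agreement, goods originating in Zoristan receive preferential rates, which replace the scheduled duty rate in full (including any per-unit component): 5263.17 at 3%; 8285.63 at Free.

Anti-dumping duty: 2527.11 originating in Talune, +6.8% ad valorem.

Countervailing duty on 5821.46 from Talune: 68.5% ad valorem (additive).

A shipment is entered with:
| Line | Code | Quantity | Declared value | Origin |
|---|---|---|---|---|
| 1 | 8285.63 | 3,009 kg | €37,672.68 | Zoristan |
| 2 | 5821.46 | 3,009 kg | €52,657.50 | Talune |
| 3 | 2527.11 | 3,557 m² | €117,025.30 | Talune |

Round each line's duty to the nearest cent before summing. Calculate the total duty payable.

Line 1 (8285.63, Zoristan, 3,009 kg, €37,672.68):
Base rate for 8285.63 is €0.88/kg.
Origin Zoristan qualifies under the Ulos–Zoristan agreement and 8285.63 is covered: preferential rate Free applies instead.
Duty = €37,672.68 × 0% = €0.00.
Line 2 (5821.46, Talune, 3,009 kg, €52,657.50):
Base rate for 5821.46 is €5.16/kg.
Additional duty on 5821.46 from Talune: +68.5% ad valorem. Applied ad valorem rate = 68.5%.
Duty = €52,657.50 × 68.5% + 3,009 × €5.16 = €51,596.83.
Line 3 (2527.11, Talune, 3,557 m², €117,025.30):
Base rate for 2527.11 is 18.5%.
Additional duty on 2527.11 from Talune: +6.8%. Applied ad valorem rate: 18.5% + 6.8% = 25.3%.
Duty = €117,025.30 × 25.3% = €29,607.40.
Total = €0.00 + €51,596.83 + €29,607.40 = €81,204.23.

€81,204.23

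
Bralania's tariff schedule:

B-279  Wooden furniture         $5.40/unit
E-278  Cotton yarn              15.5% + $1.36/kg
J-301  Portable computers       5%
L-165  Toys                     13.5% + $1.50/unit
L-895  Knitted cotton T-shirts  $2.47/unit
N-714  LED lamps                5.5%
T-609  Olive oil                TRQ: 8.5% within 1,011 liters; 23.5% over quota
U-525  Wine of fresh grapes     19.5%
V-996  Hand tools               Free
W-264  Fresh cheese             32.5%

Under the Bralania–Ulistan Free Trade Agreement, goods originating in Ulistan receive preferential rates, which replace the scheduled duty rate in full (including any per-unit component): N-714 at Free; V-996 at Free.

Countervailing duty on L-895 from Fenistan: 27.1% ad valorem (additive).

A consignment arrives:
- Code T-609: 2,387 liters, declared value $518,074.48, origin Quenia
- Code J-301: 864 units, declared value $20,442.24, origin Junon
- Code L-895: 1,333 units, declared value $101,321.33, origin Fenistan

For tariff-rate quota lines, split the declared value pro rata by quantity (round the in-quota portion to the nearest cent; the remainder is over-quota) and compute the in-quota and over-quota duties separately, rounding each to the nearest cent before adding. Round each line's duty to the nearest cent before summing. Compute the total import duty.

$120,606.08

Line 1 (T-609, Quenia, 2,387 liters, $518,074.48):
Code T-609 is under a tariff-rate quota (threshold 1,011 liters). In-quota: 1,011 liters at 8.5%; over-quota: 1,376 liters at 23.5%.
Pro-rata value split: in-quota = $518,074.48 × 1,011/2,387 = $219,427.44; over-quota = $518,074.48 − $219,427.44 = $298,647.04.
In-quota duty = $219,427.44 × 8.5% = $18,651.33. Over-quota duty = $298,647.04 × 23.5% = $70,182.05.
Line duty = $18,651.33 + $70,182.05 = $88,833.38.
Line 2 (J-301, Junon, 864 units, $20,442.24):
Base rate for J-301 is 5%.
Duty = $20,442.24 × 5% = $1,022.11.
Line 3 (L-895, Fenistan, 1,333 units, $101,321.33):
Base rate for L-895 is $2.47/unit.
Additional duty on L-895 from Fenistan: +27.1% ad valorem. Applied ad valorem rate = 27.1%.
Duty = $101,321.33 × 27.1% + 1,333 × $2.47 = $30,750.59.
Total = $88,833.38 + $1,022.11 + $30,750.59 = $120,606.08.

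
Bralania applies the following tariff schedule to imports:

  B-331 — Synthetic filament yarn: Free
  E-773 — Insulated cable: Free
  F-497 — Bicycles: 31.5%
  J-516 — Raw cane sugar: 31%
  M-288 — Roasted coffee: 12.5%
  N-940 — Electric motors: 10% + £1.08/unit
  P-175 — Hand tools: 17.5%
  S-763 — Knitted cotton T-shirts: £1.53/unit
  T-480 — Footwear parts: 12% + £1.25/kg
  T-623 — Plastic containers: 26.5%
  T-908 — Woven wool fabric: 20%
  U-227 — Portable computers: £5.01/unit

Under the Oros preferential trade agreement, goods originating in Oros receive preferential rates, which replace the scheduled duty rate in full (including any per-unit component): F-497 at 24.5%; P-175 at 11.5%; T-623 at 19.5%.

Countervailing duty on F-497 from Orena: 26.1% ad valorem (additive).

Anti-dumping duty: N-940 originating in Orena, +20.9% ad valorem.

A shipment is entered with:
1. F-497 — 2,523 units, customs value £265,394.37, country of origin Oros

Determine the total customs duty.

Line 1 (F-497, Oros, 2,523 units, £265,394.37):
Base rate for F-497 is 31.5%.
Origin Oros qualifies under the Bralania–Oros agreement and F-497 is covered: preferential rate 24.5% applies instead.
The additional-duty order on F-497 targets Orena, not Oros; it does not apply.
Duty = £265,394.37 × 24.5% = £65,021.62.

£65,021.62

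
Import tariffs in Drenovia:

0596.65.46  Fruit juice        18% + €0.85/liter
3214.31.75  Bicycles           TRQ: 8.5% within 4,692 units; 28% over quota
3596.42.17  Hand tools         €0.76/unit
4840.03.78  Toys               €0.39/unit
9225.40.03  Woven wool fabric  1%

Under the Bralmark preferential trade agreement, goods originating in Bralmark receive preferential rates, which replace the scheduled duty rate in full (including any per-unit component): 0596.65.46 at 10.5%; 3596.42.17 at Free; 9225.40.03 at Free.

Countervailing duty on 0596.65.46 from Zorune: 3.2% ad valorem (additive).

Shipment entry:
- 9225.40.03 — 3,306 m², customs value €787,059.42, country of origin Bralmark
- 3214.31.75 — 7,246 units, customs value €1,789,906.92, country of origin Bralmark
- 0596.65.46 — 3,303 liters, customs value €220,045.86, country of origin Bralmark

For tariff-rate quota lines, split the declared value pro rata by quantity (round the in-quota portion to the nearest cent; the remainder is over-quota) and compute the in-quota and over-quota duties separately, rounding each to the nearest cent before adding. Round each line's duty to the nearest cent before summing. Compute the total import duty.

Line 1 (9225.40.03, Bralmark, 3,306 m², €787,059.42):
Base rate for 9225.40.03 is 1%.
Origin Bralmark qualifies under the Drenovia–Bralmark agreement and 9225.40.03 is covered: preferential rate Free applies instead.
Duty = €787,059.42 × 0% = €0.00.
Line 2 (3214.31.75, Bralmark, 7,246 units, €1,789,906.92):
Code 3214.31.75 is under a tariff-rate quota (threshold 4,692 units). In-quota: 4,692 units at 8.5%; over-quota: 2,554 units at 28%.
Pro-rata value split: in-quota = €1,789,906.92 × 4,692/7,246 = €1,159,017.84; over-quota = €1,789,906.92 − €1,159,017.84 = €630,889.08.
In-quota duty = €1,159,017.84 × 8.5% = €98,516.52. Over-quota duty = €630,889.08 × 28% = €176,648.94.
Line duty = €98,516.52 + €176,648.94 = €275,165.46.
Line 3 (0596.65.46, Bralmark, 3,303 liters, €220,045.86):
Base rate for 0596.65.46 is 18% + €0.85/liter.
Origin Bralmark qualifies under the Drenovia–Bralmark agreement and 0596.65.46 is covered: preferential rate 10.5% applies instead.
The additional-duty order on 0596.65.46 targets Zorune, not Bralmark; it does not apply.
Duty = €220,045.86 × 10.5% = €23,104.82.
Total = €0.00 + €275,165.46 + €23,104.82 = €298,270.28.

€298,270.28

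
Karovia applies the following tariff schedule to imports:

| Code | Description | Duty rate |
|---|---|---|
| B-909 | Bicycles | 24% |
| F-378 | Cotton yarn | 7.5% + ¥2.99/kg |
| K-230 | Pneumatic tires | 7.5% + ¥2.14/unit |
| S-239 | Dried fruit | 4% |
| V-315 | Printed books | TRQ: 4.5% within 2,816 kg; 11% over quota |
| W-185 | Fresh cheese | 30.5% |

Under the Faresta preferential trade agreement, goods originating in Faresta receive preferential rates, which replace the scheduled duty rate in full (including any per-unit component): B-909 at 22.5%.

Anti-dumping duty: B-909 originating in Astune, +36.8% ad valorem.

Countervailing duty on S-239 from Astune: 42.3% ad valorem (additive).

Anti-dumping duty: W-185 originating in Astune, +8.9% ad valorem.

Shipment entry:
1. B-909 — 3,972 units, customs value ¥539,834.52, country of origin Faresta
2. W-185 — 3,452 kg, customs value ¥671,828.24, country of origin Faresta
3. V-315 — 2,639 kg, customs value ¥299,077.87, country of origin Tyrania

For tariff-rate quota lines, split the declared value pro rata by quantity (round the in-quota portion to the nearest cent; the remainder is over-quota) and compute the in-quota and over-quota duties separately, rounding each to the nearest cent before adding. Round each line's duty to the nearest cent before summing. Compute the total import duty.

Line 1 (B-909, Faresta, 3,972 units, ¥539,834.52):
Base rate for B-909 is 24%.
Origin Faresta qualifies under the Karovia–Faresta agreement and B-909 is covered: preferential rate 22.5% applies instead.
The additional-duty order on B-909 targets Astune, not Faresta; it does not apply.
Duty = ¥539,834.52 × 22.5% = ¥121,462.77.
Line 2 (W-185, Faresta, 3,452 kg, ¥671,828.24):
Base rate for W-185 is 30.5%.
Origin Faresta is the FTA partner but W-185 is not on the preference list; base rate stands.
The additional-duty order on W-185 targets Astune, not Faresta; it does not apply.
Duty = ¥671,828.24 × 30.5% = ¥204,907.61.
Line 3 (V-315, Tyrania, 2,639 kg, ¥299,077.87):
Code V-315 is under a tariff-rate quota (threshold 2,816 kg). Quantity 2,639 kg is within the quota, so the in-quota rate 4.5% applies to the full value.
Duty = ¥299,077.87 × 4.5% = ¥13,458.50.
Total = ¥121,462.77 + ¥204,907.61 + ¥13,458.50 = ¥339,828.88.

¥339,828.88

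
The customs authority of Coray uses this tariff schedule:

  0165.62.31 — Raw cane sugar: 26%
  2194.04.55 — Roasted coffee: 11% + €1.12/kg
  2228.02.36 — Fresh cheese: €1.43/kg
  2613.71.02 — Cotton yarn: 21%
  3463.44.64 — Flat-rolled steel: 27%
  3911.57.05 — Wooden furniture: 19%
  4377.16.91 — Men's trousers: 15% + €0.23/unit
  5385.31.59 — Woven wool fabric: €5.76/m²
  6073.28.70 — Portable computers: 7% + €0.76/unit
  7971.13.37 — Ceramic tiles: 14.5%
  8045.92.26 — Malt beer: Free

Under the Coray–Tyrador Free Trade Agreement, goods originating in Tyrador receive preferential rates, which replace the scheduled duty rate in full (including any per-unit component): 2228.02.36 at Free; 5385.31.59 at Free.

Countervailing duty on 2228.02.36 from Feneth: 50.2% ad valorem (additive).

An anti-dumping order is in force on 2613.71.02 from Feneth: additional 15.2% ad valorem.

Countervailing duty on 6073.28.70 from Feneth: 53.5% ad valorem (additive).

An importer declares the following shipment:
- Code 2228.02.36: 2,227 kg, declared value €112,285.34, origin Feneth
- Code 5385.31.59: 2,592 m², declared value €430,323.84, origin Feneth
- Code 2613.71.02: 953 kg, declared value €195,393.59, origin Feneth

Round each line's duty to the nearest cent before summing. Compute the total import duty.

€145,214.25

Line 1 (2228.02.36, Feneth, 2,227 kg, €112,285.34):
Base rate for 2228.02.36 is €1.43/kg.
2228.02.36 has an FTA preferential rate, but origin Feneth is not Tyrador; base rate stands.
Additional duty on 2228.02.36 from Feneth: +50.2% ad valorem. Applied ad valorem rate = 50.2%.
Duty = €112,285.34 × 50.2% + 2,227 × €1.43 = €59,551.85.
Line 2 (5385.31.59, Feneth, 2,592 m², €430,323.84):
Base rate for 5385.31.59 is €5.76/m².
5385.31.59 has an FTA preferential rate, but origin Feneth is not Tyrador; base rate stands.
Duty = 2,592 × €5.76 = €14,929.92.
Line 3 (2613.71.02, Feneth, 953 kg, €195,393.59):
Base rate for 2613.71.02 is 21%.
Additional duty on 2613.71.02 from Feneth: +15.2%. Applied ad valorem rate: 21% + 15.2% = 36.2%.
Duty = €195,393.59 × 36.2% = €70,732.48.
Total = €59,551.85 + €14,929.92 + €70,732.48 = €145,214.25.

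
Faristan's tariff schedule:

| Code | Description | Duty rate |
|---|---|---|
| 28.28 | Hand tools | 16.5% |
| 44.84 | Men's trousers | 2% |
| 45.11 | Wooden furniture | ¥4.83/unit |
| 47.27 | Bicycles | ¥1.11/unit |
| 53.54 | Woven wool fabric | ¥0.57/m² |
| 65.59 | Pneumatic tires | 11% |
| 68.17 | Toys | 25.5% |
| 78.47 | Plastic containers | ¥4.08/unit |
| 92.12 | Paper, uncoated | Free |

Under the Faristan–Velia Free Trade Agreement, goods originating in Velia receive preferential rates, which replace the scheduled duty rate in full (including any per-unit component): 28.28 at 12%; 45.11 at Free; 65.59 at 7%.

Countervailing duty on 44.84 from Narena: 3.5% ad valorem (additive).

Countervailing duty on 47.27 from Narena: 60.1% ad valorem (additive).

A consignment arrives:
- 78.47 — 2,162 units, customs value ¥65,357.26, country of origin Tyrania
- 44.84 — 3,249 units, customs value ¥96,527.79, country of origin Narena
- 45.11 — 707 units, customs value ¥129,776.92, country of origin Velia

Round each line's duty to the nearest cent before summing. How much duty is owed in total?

Line 1 (78.47, Tyrania, 2,162 units, ¥65,357.26):
Base rate for 78.47 is ¥4.08/unit.
Duty = 2,162 × ¥4.08 = ¥8,820.96.
Line 2 (44.84, Narena, 3,249 units, ¥96,527.79):
Base rate for 44.84 is 2%.
Additional duty on 44.84 from Narena: +3.5%. Applied ad valorem rate: 2% + 3.5% = 5.5%.
Duty = ¥96,527.79 × 5.5% = ¥5,309.03.
Line 3 (45.11, Velia, 707 units, ¥129,776.92):
Base rate for 45.11 is ¥4.83/unit.
Origin Velia qualifies under the Faristan–Velia agreement and 45.11 is covered: preferential rate Free applies instead.
Duty = ¥129,776.92 × 0% = ¥0.00.
Total = ¥8,820.96 + ¥5,309.03 + ¥0.00 = ¥14,129.99.

¥14,129.99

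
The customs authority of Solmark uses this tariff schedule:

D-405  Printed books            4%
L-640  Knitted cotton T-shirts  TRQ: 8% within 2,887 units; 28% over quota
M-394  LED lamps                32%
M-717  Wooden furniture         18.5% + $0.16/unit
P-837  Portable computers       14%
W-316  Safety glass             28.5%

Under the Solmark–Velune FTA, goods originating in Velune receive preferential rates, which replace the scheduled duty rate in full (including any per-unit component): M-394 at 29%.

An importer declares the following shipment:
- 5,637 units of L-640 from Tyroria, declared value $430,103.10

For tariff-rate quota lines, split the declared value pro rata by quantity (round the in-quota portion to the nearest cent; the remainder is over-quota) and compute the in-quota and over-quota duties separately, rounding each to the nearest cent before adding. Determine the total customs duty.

$76,373.25

Line 1 (L-640, Tyroria, 5,637 units, $430,103.10):
Code L-640 is under a tariff-rate quota (threshold 2,887 units). In-quota: 2,887 units at 8%; over-quota: 2,750 units at 28%.
Pro-rata value split: in-quota = $430,103.10 × 2,887/5,637 = $220,278.10; over-quota = $430,103.10 − $220,278.10 = $209,825.00.
In-quota duty = $220,278.10 × 8% = $17,622.25. Over-quota duty = $209,825.00 × 28% = $58,751.00.
Line duty = $17,622.25 + $58,751.00 = $76,373.25.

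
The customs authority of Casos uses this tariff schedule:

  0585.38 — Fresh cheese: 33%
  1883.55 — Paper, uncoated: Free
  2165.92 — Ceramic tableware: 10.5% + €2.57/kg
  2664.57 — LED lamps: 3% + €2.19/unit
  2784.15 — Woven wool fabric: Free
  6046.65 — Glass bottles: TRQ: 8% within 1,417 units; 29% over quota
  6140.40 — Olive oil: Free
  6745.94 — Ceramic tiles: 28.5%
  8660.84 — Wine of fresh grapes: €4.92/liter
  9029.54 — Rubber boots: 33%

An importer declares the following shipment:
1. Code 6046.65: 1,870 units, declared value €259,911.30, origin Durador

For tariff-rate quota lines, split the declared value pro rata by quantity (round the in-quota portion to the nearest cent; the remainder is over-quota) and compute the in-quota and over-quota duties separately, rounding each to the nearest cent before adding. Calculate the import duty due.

Line 1 (6046.65, Durador, 1,870 units, €259,911.30):
Code 6046.65 is under a tariff-rate quota (threshold 1,417 units). In-quota: 1,417 units at 8%; over-quota: 453 units at 29%.
Pro-rata value split: in-quota = €259,911.30 × 1,417/1,870 = €196,948.83; over-quota = €259,911.30 − €196,948.83 = €62,962.47.
In-quota duty = €196,948.83 × 8% = €15,755.91. Over-quota duty = €62,962.47 × 29% = €18,259.12.
Line duty = €15,755.91 + €18,259.12 = €34,015.03.

€34,015.03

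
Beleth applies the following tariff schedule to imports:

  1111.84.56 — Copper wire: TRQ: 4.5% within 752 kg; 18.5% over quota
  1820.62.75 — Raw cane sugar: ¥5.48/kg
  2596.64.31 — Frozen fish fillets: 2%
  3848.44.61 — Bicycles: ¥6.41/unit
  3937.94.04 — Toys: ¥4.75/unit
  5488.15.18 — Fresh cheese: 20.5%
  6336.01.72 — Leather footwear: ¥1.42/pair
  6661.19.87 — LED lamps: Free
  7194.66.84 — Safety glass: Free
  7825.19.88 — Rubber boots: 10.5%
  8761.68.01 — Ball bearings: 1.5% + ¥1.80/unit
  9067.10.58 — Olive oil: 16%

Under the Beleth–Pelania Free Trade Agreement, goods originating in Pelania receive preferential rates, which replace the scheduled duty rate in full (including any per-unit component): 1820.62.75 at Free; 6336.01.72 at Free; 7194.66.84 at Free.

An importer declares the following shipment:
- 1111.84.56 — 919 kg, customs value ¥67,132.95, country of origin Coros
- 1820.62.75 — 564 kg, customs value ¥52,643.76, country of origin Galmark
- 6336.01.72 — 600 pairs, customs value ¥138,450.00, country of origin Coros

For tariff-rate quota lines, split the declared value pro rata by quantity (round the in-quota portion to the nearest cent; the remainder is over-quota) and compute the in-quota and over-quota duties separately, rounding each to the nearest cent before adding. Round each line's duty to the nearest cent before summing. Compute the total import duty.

Line 1 (1111.84.56, Coros, 919 kg, ¥67,132.95):
Code 1111.84.56 is under a tariff-rate quota (threshold 752 kg). In-quota: 752 kg at 4.5%; over-quota: 167 kg at 18.5%.
Pro-rata value split: in-quota = ¥67,132.95 × 752/919 = ¥54,933.60; over-quota = ¥67,132.95 − ¥54,933.60 = ¥12,199.35.
In-quota duty = ¥54,933.60 × 4.5% = ¥2,472.01. Over-quota duty = ¥12,199.35 × 18.5% = ¥2,256.88.
Line duty = ¥2,472.01 + ¥2,256.88 = ¥4,728.89.
Line 2 (1820.62.75, Galmark, 564 kg, ¥52,643.76):
Base rate for 1820.62.75 is ¥5.48/kg.
1820.62.75 has an FTA preferential rate, but origin Galmark is not Pelania; base rate stands.
Duty = 564 × ¥5.48 = ¥3,090.72.
Line 3 (6336.01.72, Coros, 600 pairs, ¥138,450.00):
Base rate for 6336.01.72 is ¥1.42/pair.
6336.01.72 has an FTA preferential rate, but origin Coros is not Pelania; base rate stands.
Duty = 600 × ¥1.42 = ¥852.00.
Total = ¥4,728.89 + ¥3,090.72 + ¥852.00 = ¥8,671.61.

¥8,671.61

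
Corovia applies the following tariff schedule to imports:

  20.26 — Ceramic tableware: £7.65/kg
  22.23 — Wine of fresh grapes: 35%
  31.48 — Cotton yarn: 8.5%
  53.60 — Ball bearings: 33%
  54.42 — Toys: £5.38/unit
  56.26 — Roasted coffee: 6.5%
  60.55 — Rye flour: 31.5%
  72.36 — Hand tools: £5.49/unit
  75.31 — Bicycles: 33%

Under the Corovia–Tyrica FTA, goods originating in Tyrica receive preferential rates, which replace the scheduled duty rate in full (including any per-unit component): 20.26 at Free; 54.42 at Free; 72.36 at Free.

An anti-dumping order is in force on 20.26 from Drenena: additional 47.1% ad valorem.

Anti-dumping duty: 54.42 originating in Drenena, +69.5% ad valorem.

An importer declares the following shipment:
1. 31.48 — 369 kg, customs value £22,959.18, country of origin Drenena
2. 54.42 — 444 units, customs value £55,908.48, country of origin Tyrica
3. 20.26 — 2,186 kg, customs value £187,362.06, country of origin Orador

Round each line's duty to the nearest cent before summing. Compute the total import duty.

£18,674.43

Line 1 (31.48, Drenena, 369 kg, £22,959.18):
Base rate for 31.48 is 8.5%.
Duty = £22,959.18 × 8.5% = £1,951.53.
Line 2 (54.42, Tyrica, 444 units, £55,908.48):
Base rate for 54.42 is £5.38/unit.
Origin Tyrica qualifies under the Corovia–Tyrica agreement and 54.42 is covered: preferential rate Free applies instead.
The additional-duty order on 54.42 targets Drenena, not Tyrica; it does not apply.
Duty = £55,908.48 × 0% = £0.00.
Line 3 (20.26, Orador, 2,186 kg, £187,362.06):
Base rate for 20.26 is £7.65/kg.
20.26 has an FTA preferential rate, but origin Orador is not Tyrica; base rate stands.
The additional-duty order on 20.26 targets Drenena, not Orador; it does not apply.
Duty = 2,186 × £7.65 = £16,722.90.
Total = £1,951.53 + £0.00 + £16,722.90 = £18,674.43.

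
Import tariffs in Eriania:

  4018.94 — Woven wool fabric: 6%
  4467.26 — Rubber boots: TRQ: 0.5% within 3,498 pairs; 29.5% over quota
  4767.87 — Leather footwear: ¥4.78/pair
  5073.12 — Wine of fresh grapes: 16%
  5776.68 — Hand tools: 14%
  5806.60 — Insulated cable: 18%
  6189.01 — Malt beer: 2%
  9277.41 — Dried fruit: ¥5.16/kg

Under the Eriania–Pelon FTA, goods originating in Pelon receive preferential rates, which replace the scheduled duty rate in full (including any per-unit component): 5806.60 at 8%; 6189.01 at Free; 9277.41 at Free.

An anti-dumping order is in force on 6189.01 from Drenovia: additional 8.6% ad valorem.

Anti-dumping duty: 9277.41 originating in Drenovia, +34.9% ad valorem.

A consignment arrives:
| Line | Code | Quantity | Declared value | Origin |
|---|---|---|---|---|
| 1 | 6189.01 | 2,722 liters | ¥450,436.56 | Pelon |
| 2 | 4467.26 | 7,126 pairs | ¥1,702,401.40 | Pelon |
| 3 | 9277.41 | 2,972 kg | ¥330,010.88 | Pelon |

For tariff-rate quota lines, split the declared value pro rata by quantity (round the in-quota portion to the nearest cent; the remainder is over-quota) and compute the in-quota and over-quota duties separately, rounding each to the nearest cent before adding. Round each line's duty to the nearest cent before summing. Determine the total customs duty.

¥259,863.47

Line 1 (6189.01, Pelon, 2,722 liters, ¥450,436.56):
Base rate for 6189.01 is 2%.
Origin Pelon qualifies under the Eriania–Pelon agreement and 6189.01 is covered: preferential rate Free applies instead.
The additional-duty order on 6189.01 targets Drenovia, not Pelon; it does not apply.
Duty = ¥450,436.56 × 0% = ¥0.00.
Line 2 (4467.26, Pelon, 7,126 pairs, ¥1,702,401.40):
Code 4467.26 is under a tariff-rate quota (threshold 3,498 pairs). In-quota: 3,498 pairs at 0.5%; over-quota: 3,628 pairs at 29.5%.
Pro-rata value split: in-quota = ¥1,702,401.40 × 3,498/7,126 = ¥835,672.20; over-quota = ¥1,702,401.40 − ¥835,672.20 = ¥866,729.20.
In-quota duty = ¥835,672.20 × 0.5% = ¥4,178.36. Over-quota duty = ¥866,729.20 × 29.5% = ¥255,685.11.
Line duty = ¥4,178.36 + ¥255,685.11 = ¥259,863.47.
Line 3 (9277.41, Pelon, 2,972 kg, ¥330,010.88):
Base rate for 9277.41 is ¥5.16/kg.
Origin Pelon qualifies under the Eriania–Pelon agreement and 9277.41 is covered: preferential rate Free applies instead.
The additional-duty order on 9277.41 targets Drenovia, not Pelon; it does not apply.
Duty = ¥330,010.88 × 0% = ¥0.00.
Total = ¥0.00 + ¥259,863.47 + ¥0.00 = ¥259,863.47.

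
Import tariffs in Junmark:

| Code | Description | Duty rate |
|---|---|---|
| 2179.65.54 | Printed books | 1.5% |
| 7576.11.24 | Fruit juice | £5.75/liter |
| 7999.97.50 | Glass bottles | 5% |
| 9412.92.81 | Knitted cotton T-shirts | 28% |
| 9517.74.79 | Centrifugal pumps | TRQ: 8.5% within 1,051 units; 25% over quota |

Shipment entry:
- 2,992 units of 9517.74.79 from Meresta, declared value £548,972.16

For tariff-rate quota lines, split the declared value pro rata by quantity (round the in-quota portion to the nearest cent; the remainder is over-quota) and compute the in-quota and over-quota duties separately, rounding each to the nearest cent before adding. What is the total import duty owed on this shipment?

Line 1 (9517.74.79, Meresta, 2,992 units, £548,972.16):
Code 9517.74.79 is under a tariff-rate quota (threshold 1,051 units). In-quota: 1,051 units at 8.5%; over-quota: 1,941 units at 25%.
Pro-rata value split: in-quota = £548,972.16 × 1,051/2,992 = £192,837.48; over-quota = £548,972.16 − £192,837.48 = £356,134.68.
In-quota duty = £192,837.48 × 8.5% = £16,391.19. Over-quota duty = £356,134.68 × 25% = £89,033.67.
Line duty = £16,391.19 + £89,033.67 = £105,424.86.

£105,424.86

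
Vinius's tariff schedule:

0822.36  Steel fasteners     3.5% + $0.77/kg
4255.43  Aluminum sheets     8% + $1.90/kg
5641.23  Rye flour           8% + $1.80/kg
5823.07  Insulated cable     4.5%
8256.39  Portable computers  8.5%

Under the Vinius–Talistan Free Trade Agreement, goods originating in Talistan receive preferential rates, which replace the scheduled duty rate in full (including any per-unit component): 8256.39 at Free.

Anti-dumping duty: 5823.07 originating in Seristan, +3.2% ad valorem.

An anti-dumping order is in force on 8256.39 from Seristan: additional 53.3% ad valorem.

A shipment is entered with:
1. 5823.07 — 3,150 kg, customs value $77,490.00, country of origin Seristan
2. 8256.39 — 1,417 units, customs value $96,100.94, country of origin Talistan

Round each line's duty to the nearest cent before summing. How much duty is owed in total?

Line 1 (5823.07, Seristan, 3,150 kg, $77,490.00):
Base rate for 5823.07 is 4.5%.
Additional duty on 5823.07 from Seristan: +3.2%. Applied ad valorem rate: 4.5% + 3.2% = 7.7%.
Duty = $77,490.00 × 7.7% = $5,966.73.
Line 2 (8256.39, Talistan, 1,417 units, $96,100.94):
Base rate for 8256.39 is 8.5%.
Origin Talistan qualifies under the Vinius–Talistan agreement and 8256.39 is covered: preferential rate Free applies instead.
The additional-duty order on 8256.39 targets Seristan, not Talistan; it does not apply.
Duty = $96,100.94 × 0% = $0.00.
Total = $5,966.73 + $0.00 = $5,966.73.

$5,966.73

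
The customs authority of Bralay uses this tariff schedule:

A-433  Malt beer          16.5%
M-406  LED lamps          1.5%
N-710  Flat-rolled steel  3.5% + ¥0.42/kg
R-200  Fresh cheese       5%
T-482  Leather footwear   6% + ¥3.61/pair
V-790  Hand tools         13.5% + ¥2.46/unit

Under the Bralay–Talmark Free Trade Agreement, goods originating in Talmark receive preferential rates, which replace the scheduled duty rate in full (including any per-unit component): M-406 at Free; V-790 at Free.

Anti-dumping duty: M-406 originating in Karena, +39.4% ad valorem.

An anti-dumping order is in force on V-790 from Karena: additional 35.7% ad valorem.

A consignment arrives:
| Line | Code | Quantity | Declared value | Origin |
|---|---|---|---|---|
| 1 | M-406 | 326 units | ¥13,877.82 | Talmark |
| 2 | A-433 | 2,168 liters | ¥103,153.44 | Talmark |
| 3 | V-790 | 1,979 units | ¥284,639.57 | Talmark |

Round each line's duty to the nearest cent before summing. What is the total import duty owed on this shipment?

Line 1 (M-406, Talmark, 326 units, ¥13,877.82):
Base rate for M-406 is 1.5%.
Origin Talmark qualifies under the Bralay–Talmark agreement and M-406 is covered: preferential rate Free applies instead.
The additional-duty order on M-406 targets Karena, not Talmark; it does not apply.
Duty = ¥13,877.82 × 0% = ¥0.00.
Line 2 (A-433, Talmark, 2,168 liters, ¥103,153.44):
Base rate for A-433 is 16.5%.
Origin Talmark is the FTA partner but A-433 is not on the preference list; base rate stands.
Duty = ¥103,153.44 × 16.5% = ¥17,020.32.
Line 3 (V-790, Talmark, 1,979 units, ¥284,639.57):
Base rate for V-790 is 13.5% + ¥2.46/unit.
Origin Talmark qualifies under the Bralay–Talmark agreement and V-790 is covered: preferential rate Free applies instead.
The additional-duty order on V-790 targets Karena, not Talmark; it does not apply.
Duty = ¥284,639.57 × 0% = ¥0.00.
Total = ¥0.00 + ¥17,020.32 + ¥0.00 = ¥17,020.32.

¥17,020.32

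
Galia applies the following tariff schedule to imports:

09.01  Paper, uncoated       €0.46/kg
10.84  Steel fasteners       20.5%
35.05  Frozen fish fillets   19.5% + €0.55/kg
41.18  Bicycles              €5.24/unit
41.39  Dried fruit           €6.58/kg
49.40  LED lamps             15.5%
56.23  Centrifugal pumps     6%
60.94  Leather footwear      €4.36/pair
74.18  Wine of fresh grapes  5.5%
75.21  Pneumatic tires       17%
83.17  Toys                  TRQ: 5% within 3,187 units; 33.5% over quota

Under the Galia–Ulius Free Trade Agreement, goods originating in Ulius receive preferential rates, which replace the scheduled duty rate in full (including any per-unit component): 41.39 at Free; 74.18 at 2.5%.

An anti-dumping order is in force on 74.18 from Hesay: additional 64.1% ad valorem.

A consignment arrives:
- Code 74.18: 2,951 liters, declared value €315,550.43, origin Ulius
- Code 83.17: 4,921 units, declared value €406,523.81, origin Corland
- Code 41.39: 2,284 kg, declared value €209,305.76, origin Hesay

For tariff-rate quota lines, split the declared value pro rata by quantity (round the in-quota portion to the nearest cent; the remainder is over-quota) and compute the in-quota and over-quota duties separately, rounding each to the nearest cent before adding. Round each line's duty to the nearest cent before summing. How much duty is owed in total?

Line 1 (74.18, Ulius, 2,951 liters, €315,550.43):
Base rate for 74.18 is 5.5%.
Origin Ulius qualifies under the Galia–Ulius agreement and 74.18 is covered: preferential rate 2.5% applies instead.
The additional-duty order on 74.18 targets Hesay, not Ulius; it does not apply.
Duty = €315,550.43 × 2.5% = €7,888.76.
Line 2 (83.17, Corland, 4,921 units, €406,523.81):
Code 83.17 is under a tariff-rate quota (threshold 3,187 units). In-quota: 3,187 units at 5%; over-quota: 1,734 units at 33.5%.
Pro-rata value split: in-quota = €406,523.81 × 3,187/4,921 = €263,278.07; over-quota = €406,523.81 − €263,278.07 = €143,245.74.
In-quota duty = €263,278.07 × 5% = €13,163.90. Over-quota duty = €143,245.74 × 33.5% = €47,987.32.
Line duty = €13,163.90 + €47,987.32 = €61,151.22.
Line 3 (41.39, Hesay, 2,284 kg, €209,305.76):
Base rate for 41.39 is €6.58/kg.
41.39 has an FTA preferential rate, but origin Hesay is not Ulius; base rate stands.
Duty = 2,284 × €6.58 = €15,028.72.
Total = €7,888.76 + €61,151.22 + €15,028.72 = €84,068.70.

€84,068.70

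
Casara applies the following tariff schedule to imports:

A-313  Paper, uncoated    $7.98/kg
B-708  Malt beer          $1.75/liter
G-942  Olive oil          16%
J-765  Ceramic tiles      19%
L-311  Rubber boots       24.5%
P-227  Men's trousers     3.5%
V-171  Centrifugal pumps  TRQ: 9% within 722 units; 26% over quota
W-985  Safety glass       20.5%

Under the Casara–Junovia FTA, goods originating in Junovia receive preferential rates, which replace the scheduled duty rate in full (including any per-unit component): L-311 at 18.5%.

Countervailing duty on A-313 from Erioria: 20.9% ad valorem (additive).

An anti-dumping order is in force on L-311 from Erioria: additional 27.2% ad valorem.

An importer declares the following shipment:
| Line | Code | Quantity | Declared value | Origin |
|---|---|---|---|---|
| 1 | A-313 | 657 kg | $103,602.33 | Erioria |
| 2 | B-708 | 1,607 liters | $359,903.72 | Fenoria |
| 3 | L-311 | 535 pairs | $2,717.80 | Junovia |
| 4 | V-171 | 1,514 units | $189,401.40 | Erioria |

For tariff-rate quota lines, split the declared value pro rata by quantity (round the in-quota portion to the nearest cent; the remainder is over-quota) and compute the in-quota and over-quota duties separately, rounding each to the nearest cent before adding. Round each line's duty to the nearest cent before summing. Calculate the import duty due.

$64,100.38

Line 1 (A-313, Erioria, 657 kg, $103,602.33):
Base rate for A-313 is $7.98/kg.
Additional duty on A-313 from Erioria: +20.9% ad valorem. Applied ad valorem rate = 20.9%.
Duty = $103,602.33 × 20.9% + 657 × $7.98 = $26,895.75.
Line 2 (B-708, Fenoria, 1,607 liters, $359,903.72):
Base rate for B-708 is $1.75/liter.
Duty = 1,607 × $1.75 = $2,812.25.
Line 3 (L-311, Junovia, 535 pairs, $2,717.80):
Base rate for L-311 is 24.5%.
Origin Junovia qualifies under the Casara–Junovia agreement and L-311 is covered: preferential rate 18.5% applies instead.
The additional-duty order on L-311 targets Erioria, not Junovia; it does not apply.
Duty = $2,717.80 × 18.5% = $502.79.
Line 4 (V-171, Erioria, 1,514 units, $189,401.40):
Code V-171 is under a tariff-rate quota (threshold 722 units). In-quota: 722 units at 9%; over-quota: 792 units at 26%.
Pro-rata value split: in-quota = $189,401.40 × 722/1,514 = $90,322.20; over-quota = $189,401.40 − $90,322.20 = $99,079.20.
In-quota duty = $90,322.20 × 9% = $8,129.00. Over-quota duty = $99,079.20 × 26% = $25,760.59.
Line duty = $8,129.00 + $25,760.59 = $33,889.59.
Total = $26,895.75 + $2,812.25 + $502.79 + $33,889.59 = $64,100.38.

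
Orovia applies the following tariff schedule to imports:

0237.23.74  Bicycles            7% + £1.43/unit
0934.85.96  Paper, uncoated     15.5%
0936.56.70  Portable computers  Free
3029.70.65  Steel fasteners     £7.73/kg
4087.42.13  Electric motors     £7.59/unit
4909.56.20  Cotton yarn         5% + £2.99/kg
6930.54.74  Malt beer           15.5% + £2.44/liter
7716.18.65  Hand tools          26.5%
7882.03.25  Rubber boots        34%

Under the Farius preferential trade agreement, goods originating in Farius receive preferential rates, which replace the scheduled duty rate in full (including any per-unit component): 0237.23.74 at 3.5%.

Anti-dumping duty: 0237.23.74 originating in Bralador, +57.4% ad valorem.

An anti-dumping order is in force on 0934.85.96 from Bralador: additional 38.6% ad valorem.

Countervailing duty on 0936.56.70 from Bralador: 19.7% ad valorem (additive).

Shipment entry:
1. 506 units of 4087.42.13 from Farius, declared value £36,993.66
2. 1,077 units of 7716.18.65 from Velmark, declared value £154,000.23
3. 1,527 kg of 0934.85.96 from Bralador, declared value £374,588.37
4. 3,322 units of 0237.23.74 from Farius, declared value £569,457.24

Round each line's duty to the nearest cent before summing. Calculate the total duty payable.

Line 1 (4087.42.13, Farius, 506 units, £36,993.66):
Base rate for 4087.42.13 is £7.59/unit.
Origin Farius is the FTA partner but 4087.42.13 is not on the preference list; base rate stands.
Duty = 506 × £7.59 = £3,840.54.
Line 2 (7716.18.65, Velmark, 1,077 units, £154,000.23):
Base rate for 7716.18.65 is 26.5%.
Duty = £154,000.23 × 26.5% = £40,810.06.
Line 3 (0934.85.96, Bralador, 1,527 kg, £374,588.37):
Base rate for 0934.85.96 is 15.5%.
Additional duty on 0934.85.96 from Bralador: +38.6%. Applied ad valorem rate: 15.5% + 38.6% = 54.1%.
Duty = £374,588.37 × 54.1% = £202,652.31.
Line 4 (0237.23.74, Farius, 3,322 units, £569,457.24):
Base rate for 0237.23.74 is 7% + £1.43/unit.
Origin Farius qualifies under the Orovia–Farius agreement and 0237.23.74 is covered: preferential rate 3.5% applies instead.
The additional-duty order on 0237.23.74 targets Bralador, not Farius; it does not apply.
Duty = £569,457.24 × 3.5% = £19,931.00.
Total = £3,840.54 + £40,810.06 + £202,652.31 + £19,931.00 = £267,233.91.

£267,233.91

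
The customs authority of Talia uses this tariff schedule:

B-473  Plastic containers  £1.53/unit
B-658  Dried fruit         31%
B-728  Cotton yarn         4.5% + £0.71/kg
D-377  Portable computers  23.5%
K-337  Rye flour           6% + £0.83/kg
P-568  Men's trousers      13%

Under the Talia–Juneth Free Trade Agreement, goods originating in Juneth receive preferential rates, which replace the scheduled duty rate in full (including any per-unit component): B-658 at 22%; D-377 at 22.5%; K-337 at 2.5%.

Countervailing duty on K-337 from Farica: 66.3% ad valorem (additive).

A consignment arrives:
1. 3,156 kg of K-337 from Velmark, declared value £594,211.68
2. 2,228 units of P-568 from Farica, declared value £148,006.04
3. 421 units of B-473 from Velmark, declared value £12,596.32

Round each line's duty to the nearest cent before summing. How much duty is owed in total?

Line 1 (K-337, Velmark, 3,156 kg, £594,211.68):
Base rate for K-337 is 6% + £0.83/kg.
K-337 has an FTA preferential rate, but origin Velmark is not Juneth; base rate stands.
The additional-duty order on K-337 targets Farica, not Velmark; it does not apply.
Duty = £594,211.68 × 6% + 3,156 × £0.83 = £38,272.18.
Line 2 (P-568, Farica, 2,228 units, £148,006.04):
Base rate for P-568 is 13%.
Duty = £148,006.04 × 13% = £19,240.79.
Line 3 (B-473, Velmark, 421 units, £12,596.32):
Base rate for B-473 is £1.53/unit.
Duty = 421 × £1.53 = £644.13.
Total = £38,272.18 + £19,240.79 + £644.13 = £58,157.10.

£58,157.10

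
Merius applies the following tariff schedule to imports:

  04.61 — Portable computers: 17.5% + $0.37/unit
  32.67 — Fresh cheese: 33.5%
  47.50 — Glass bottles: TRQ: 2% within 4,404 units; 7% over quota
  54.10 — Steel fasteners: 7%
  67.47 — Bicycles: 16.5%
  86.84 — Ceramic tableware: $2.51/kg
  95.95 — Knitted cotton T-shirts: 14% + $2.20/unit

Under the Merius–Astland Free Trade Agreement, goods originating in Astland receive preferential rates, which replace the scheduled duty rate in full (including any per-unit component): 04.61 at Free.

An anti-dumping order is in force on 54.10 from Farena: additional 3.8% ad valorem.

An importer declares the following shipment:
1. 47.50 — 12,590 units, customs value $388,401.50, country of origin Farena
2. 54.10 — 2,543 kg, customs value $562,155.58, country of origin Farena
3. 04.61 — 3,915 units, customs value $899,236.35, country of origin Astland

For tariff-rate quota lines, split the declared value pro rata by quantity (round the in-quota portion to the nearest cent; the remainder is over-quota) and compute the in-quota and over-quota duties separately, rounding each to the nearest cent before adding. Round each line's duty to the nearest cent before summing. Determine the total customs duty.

Line 1 (47.50, Farena, 12,590 units, $388,401.50):
Code 47.50 is under a tariff-rate quota (threshold 4,404 units). In-quota: 4,404 units at 2%; over-quota: 8,186 units at 7%.
Pro-rata value split: in-quota = $388,401.50 × 4,404/12,590 = $135,863.40; over-quota = $388,401.50 − $135,863.40 = $252,538.10.
In-quota duty = $135,863.40 × 2% = $2,717.27. Over-quota duty = $252,538.10 × 7% = $17,677.67.
Line duty = $2,717.27 + $17,677.67 = $20,394.94.
Line 2 (54.10, Farena, 2,543 kg, $562,155.58):
Base rate for 54.10 is 7%.
Additional duty on 54.10 from Farena: +3.8%. Applied ad valorem rate: 7% + 3.8% = 10.8%.
Duty = $562,155.58 × 10.8% = $60,712.80.
Line 3 (04.61, Astland, 3,915 units, $899,236.35):
Base rate for 04.61 is 17.5% + $0.37/unit.
Origin Astland qualifies under the Merius–Astland agreement and 04.61 is covered: preferential rate Free applies instead.
Duty = $899,236.35 × 0% = $0.00.
Total = $20,394.94 + $60,712.80 + $0.00 = $81,107.74.

$81,107.74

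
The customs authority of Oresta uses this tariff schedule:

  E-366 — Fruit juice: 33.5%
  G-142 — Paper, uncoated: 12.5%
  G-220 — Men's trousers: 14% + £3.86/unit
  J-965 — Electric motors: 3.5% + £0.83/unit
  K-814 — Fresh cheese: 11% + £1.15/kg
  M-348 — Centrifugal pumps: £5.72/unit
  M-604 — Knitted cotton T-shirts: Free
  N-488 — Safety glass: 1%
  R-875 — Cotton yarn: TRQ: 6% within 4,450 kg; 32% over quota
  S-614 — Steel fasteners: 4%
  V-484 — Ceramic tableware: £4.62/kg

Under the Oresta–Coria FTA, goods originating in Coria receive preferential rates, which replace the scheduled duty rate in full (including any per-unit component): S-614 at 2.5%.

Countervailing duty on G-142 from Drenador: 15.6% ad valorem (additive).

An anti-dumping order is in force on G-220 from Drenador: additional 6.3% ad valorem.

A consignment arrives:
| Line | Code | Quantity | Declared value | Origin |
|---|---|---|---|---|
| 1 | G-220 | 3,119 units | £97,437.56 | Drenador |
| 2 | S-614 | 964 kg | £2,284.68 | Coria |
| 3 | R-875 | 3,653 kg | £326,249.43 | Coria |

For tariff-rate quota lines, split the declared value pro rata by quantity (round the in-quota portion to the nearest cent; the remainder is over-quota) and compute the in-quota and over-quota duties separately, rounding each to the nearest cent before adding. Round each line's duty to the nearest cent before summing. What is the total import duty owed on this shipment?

Line 1 (G-220, Drenador, 3,119 units, £97,437.56):
Base rate for G-220 is 14% + £3.86/unit.
Additional duty on G-220 from Drenador: +6.3%. Applied ad valorem rate: 14% + 6.3% = 20.3%.
Duty = £97,437.56 × 20.3% + 3,119 × £3.86 = £31,819.16.
Line 2 (S-614, Coria, 964 kg, £2,284.68):
Base rate for S-614 is 4%.
Origin Coria qualifies under the Oresta–Coria agreement and S-614 is covered: preferential rate 2.5% applies instead.
Duty = £2,284.68 × 2.5% = £57.12.
Line 3 (R-875, Coria, 3,653 kg, £326,249.43):
Code R-875 is under a tariff-rate quota (threshold 4,450 kg). Quantity 3,653 kg is within the quota, so the in-quota rate 6% applies to the full value.
Duty = £326,249.43 × 6% = £19,574.97.
Total = £31,819.16 + £57.12 + £19,574.97 = £51,451.25.

£51,451.25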